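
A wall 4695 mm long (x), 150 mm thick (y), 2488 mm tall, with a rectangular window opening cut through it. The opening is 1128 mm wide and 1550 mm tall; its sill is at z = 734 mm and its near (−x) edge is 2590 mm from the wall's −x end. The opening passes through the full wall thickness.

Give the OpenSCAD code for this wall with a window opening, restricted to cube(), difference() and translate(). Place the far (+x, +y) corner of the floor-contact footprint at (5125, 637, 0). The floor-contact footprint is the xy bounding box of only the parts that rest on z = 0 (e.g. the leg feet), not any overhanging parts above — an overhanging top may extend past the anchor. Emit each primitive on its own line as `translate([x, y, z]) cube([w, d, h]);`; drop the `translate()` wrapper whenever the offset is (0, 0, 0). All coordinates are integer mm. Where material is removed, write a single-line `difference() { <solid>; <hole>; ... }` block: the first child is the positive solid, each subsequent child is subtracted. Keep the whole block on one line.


difference() { translate([430, 487, 0]) cube([4695, 150, 2488]); translate([3020, 487, 734]) cube([1128, 150, 1550]); }


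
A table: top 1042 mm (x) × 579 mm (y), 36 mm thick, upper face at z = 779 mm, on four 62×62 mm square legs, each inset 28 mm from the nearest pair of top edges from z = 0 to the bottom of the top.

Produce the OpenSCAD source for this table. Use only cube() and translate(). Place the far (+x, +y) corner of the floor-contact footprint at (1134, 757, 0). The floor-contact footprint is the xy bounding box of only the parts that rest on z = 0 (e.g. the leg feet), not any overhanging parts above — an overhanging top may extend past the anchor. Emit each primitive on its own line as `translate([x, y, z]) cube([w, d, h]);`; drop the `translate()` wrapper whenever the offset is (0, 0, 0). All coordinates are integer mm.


translate([120, 206, 743]) cube([1042, 579, 36]);
translate([148, 234, 0]) cube([62, 62, 743]);
translate([1072, 234, 0]) cube([62, 62, 743]);
translate([148, 695, 0]) cube([62, 62, 743]);
translate([1072, 695, 0]) cube([62, 62, 743]);


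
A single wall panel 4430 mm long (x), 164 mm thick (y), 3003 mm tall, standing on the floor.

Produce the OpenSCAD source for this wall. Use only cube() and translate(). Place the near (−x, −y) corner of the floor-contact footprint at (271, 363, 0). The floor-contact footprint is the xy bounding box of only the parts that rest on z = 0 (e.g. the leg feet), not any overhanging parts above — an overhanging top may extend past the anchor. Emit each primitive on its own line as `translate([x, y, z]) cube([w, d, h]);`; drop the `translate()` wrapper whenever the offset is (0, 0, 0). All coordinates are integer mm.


translate([271, 363, 0]) cube([4430, 164, 3003]);


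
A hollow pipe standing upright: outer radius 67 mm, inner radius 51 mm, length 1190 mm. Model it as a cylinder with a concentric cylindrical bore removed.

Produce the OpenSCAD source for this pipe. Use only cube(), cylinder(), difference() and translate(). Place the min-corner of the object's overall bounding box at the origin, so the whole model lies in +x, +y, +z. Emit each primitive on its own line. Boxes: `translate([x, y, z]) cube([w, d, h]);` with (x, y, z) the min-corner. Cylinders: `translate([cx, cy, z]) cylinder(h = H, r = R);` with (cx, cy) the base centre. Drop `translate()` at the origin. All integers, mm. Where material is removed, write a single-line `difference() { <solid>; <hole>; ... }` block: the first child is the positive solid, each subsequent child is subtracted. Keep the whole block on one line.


difference() { translate([67, 67, 0]) cylinder(h = 1190, r = 67); translate([67, 67, 0]) cylinder(h = 1190, r = 51); }


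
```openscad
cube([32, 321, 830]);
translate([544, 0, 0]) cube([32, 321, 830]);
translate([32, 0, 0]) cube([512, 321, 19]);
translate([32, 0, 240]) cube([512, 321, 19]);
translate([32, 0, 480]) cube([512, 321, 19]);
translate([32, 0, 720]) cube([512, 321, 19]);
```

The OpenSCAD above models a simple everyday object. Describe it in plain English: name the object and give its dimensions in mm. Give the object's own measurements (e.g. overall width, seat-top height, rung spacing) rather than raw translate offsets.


An open bookshelf. Two side panels, each 32 mm thick, 321 mm deep and 830 mm tall, stand 576 mm apart (outside-to-outside). Between them sit 4 shelves, each 19 mm thick and 321 mm deep, spanning the full gap between the sides. The bottom shelf rests on the floor (its underside at z = 0) and the clear gap between one shelf's top and the next shelf's underside is 221 mm.


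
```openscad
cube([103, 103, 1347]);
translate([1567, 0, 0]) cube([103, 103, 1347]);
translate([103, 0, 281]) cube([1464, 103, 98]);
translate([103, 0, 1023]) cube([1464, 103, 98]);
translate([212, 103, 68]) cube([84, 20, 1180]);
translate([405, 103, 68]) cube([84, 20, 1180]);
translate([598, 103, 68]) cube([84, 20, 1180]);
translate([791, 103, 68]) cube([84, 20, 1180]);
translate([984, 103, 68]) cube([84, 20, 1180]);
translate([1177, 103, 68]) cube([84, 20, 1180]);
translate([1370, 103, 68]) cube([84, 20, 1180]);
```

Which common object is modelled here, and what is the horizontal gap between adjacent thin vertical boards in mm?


A fence section. The picket gap is 109 mm.

Two posts, two rails, 7 pickets — a fence section. Span 1464 mm holds 7 pickets of 84 mm with 8 equal gaps: ⌊(1464 − 7·84) / 8⌋ = 109 mm.


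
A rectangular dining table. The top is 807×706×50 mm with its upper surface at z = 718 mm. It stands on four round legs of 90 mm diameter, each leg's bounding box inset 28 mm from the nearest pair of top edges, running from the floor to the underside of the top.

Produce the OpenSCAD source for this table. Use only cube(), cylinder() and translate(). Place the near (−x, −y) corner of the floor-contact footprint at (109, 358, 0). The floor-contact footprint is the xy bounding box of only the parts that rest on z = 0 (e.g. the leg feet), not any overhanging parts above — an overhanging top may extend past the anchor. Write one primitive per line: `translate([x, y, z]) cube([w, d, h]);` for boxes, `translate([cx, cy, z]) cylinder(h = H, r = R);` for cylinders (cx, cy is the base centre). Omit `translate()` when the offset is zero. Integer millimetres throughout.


// leg_h = 718 - 50 = 668
translate([81, 330, 668]) cube([807, 706, 50]);
translate([154, 403, 0]) cylinder(h = 668, r = 45);
translate([815, 403, 0]) cylinder(h = 668, r = 45);
translate([154, 963, 0]) cylinder(h = 668, r = 45);
translate([815, 963, 0]) cylinder(h = 668, r = 45);


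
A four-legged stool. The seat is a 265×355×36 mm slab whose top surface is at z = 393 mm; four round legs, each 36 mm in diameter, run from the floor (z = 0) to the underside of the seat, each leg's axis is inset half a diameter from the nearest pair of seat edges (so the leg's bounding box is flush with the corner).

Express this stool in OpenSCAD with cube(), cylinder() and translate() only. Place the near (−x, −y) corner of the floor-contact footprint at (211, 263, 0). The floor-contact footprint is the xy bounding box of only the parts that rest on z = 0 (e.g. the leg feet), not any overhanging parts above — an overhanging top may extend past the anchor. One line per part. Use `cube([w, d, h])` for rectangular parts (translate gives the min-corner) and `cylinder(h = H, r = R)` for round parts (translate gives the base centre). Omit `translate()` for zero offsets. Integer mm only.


// leg_h = 393 - 36 = 357
translate([211, 263, 357]) cube([265, 355, 36]);
translate([229, 281, 0]) cylinder(h = 357, r = 18);
translate([458, 281, 0]) cylinder(h = 357, r = 18);
translate([229, 600, 0]) cylinder(h = 357, r = 18);
translate([458, 600, 0]) cylinder(h = 357, r = 18);


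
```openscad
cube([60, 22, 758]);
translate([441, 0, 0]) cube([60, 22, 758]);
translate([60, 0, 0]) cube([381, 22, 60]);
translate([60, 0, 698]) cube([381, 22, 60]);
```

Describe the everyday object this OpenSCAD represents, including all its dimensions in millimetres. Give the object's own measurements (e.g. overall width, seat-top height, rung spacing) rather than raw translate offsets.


A rectangular picture frame lying in the x–z plane (depth along y). The opening is 381 mm wide (x) by 638 mm tall (z), surrounded by a border 60 mm wide on all four sides. The frame is 22 mm deep and is made of two full-height vertical stiles with two horizontal rails fitted between them.


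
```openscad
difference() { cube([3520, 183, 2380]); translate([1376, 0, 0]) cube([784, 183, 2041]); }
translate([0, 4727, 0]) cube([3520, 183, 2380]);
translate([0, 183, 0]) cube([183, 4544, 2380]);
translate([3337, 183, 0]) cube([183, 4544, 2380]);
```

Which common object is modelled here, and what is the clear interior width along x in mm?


A single room. The interior width is 3154 mm.

Four walls enclosing a rectangle with a door in the front wall — a room. Outside width 3520 minus two 183 mm walls gives 3154 mm.


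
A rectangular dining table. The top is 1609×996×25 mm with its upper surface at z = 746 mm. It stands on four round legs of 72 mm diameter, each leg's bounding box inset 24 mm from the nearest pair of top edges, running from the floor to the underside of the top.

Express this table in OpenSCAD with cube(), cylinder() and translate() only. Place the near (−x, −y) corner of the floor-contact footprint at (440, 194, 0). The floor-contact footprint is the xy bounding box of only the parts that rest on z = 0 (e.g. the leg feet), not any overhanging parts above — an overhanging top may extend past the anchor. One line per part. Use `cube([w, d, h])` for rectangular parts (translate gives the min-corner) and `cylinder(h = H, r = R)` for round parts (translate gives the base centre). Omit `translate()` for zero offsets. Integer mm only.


translate([416, 170, 721]) cube([1609, 996, 25]);
translate([476, 230, 0]) cylinder(h = 721, r = 36);
translate([1965, 230, 0]) cylinder(h = 721, r = 36);
translate([476, 1106, 0]) cylinder(h = 721, r = 36);
translate([1965, 1106, 0]) cylinder(h = 721, r = 36);


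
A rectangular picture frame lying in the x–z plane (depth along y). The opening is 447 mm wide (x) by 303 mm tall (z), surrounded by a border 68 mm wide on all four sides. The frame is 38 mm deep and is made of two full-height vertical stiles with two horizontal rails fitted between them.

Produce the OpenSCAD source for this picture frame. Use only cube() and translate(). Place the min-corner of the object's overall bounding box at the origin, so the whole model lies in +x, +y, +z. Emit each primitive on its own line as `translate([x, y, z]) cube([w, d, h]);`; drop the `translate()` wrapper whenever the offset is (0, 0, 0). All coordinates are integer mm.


cube([68, 38, 439]);
translate([515, 0, 0]) cube([68, 38, 439]);
translate([68, 0, 0]) cube([447, 38, 68]);
translate([68, 0, 371]) cube([447, 38, 68]);


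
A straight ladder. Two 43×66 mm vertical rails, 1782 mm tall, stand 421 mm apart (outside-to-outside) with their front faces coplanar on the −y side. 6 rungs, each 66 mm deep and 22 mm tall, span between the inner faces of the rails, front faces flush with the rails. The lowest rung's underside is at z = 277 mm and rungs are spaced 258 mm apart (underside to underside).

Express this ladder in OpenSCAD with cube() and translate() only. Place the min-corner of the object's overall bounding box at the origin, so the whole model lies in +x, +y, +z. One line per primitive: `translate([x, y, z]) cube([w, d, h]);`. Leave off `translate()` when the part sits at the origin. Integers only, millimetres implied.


cube([43, 66, 1782]);
translate([378, 0, 0]) cube([43, 66, 1782]);
translate([43, 0, 277]) cube([335, 66, 22]);
translate([43, 0, 535]) cube([335, 66, 22]);
translate([43, 0, 793]) cube([335, 66, 22]);
translate([43, 0, 1051]) cube([335, 66, 22]);
translate([43, 0, 1309]) cube([335, 66, 22]);
translate([43, 0, 1567]) cube([335, 66, 22]);


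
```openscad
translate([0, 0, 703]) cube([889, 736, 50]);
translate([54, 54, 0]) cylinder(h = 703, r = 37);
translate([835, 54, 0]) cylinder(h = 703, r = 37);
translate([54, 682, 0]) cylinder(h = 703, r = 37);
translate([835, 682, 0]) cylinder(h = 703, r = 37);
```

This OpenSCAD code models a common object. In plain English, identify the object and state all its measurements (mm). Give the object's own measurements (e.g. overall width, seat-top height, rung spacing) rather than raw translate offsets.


A rectangular dining table. The top is 889×736×50 mm with its upper surface at z = 753 mm. It stands on four round legs of 74 mm diameter, each leg's bounding box inset 17 mm from the nearest pair of top edges, running from the floor to the underside of the top.


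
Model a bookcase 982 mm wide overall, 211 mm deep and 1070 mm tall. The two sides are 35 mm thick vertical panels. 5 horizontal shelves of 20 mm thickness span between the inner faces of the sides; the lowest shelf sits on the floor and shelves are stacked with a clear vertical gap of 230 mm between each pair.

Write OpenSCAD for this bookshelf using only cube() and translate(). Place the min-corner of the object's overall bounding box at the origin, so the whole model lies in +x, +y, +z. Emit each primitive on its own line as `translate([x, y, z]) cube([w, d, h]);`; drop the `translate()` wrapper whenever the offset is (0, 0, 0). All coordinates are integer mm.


cube([35, 211, 1070]);
translate([947, 0, 0]) cube([35, 211, 1070]);
translate([35, 0, 0]) cube([912, 211, 20]);
translate([35, 0, 250]) cube([912, 211, 20]);
translate([35, 0, 500]) cube([912, 211, 20]);
translate([35, 0, 750]) cube([912, 211, 20]);
translate([35, 0, 1000]) cube([912, 211, 20]);


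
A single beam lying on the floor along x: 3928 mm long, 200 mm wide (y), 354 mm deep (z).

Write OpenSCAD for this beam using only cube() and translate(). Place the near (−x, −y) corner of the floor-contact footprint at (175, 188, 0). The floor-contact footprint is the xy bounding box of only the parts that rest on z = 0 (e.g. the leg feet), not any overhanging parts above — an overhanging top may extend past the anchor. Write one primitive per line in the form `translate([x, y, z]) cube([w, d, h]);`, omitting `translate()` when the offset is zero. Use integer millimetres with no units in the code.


translate([175, 188, 0]) cube([3928, 200, 354]);


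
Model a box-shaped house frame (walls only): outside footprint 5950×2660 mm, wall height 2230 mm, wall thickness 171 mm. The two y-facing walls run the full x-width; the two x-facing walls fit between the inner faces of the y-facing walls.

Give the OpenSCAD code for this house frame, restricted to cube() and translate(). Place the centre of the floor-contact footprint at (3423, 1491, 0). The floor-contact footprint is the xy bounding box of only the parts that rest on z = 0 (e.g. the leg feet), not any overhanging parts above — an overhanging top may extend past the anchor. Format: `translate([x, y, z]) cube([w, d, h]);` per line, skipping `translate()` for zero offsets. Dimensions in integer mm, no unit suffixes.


translate([448, 161, 0]) cube([5950, 171, 2230]);
translate([448, 2650, 0]) cube([5950, 171, 2230]);
translate([448, 332, 0]) cube([171, 2318, 2230]);
translate([6227, 332, 0]) cube([171, 2318, 2230]);


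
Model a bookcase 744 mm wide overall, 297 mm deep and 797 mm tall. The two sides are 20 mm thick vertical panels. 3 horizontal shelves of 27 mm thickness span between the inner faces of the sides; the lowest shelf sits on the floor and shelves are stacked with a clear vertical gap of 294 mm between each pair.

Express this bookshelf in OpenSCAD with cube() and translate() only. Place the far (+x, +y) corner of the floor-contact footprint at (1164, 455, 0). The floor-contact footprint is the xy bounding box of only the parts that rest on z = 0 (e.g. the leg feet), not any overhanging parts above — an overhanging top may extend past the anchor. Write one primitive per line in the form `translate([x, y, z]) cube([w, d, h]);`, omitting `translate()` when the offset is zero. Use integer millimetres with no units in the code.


translate([420, 158, 0]) cube([20, 297, 797]);
translate([1144, 158, 0]) cube([20, 297, 797]);
translate([440, 158, 0]) cube([704, 297, 27]);
translate([440, 158, 321]) cube([704, 297, 27]);
translate([440, 158, 642]) cube([704, 297, 27]);


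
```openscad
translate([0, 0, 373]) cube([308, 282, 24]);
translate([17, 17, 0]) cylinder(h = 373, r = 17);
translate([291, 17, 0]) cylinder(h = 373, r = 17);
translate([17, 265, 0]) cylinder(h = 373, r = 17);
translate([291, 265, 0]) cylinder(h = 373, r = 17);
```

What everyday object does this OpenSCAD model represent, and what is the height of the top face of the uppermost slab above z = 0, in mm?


A stool. The seat height is 397 mm.

A 308×282×24 slab at z = 373 on four corner cylinders — a stool. The seat top is 373 + 24 = 397 mm.


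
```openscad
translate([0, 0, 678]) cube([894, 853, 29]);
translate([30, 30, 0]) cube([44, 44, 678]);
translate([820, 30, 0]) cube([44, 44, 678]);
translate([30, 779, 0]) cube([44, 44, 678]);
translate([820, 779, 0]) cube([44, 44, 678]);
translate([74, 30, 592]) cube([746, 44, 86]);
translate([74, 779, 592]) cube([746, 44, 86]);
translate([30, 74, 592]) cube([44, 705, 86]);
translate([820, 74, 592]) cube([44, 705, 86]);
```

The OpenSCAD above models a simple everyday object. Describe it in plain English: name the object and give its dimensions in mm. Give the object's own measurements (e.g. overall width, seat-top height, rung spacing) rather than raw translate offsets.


A table: top 894 mm (x) × 853 mm (y), 29 mm thick, upper face at z = 707 mm, on four 44×44 mm square legs, each inset 30 mm from the nearest pair of top edges from z = 0 to the bottom of the top. Four apron rails, 44 mm thick and 86 mm tall, run between adjacent legs with their top edges flush with the underside of the top and their outer faces flush with the legs' outer faces.


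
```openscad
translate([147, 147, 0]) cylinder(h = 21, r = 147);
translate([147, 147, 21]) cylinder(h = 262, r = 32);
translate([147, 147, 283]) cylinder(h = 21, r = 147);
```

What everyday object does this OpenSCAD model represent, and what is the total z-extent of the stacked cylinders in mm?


A spool. The overall height is 304 mm.

Three coaxial cylinders, large–small–large — a spool. Two 21 mm flanges and a 262 mm core give 21 + 262 + 21 = 304 mm.


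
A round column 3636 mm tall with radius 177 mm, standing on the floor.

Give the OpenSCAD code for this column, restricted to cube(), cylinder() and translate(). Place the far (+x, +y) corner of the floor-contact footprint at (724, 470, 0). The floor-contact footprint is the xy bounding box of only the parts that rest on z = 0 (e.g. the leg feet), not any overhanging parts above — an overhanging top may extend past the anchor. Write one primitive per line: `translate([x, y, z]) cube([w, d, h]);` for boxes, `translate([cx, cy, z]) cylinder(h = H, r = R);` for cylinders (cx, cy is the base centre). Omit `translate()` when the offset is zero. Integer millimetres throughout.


translate([547, 293, 0]) cylinder(h = 3636, r = 177);


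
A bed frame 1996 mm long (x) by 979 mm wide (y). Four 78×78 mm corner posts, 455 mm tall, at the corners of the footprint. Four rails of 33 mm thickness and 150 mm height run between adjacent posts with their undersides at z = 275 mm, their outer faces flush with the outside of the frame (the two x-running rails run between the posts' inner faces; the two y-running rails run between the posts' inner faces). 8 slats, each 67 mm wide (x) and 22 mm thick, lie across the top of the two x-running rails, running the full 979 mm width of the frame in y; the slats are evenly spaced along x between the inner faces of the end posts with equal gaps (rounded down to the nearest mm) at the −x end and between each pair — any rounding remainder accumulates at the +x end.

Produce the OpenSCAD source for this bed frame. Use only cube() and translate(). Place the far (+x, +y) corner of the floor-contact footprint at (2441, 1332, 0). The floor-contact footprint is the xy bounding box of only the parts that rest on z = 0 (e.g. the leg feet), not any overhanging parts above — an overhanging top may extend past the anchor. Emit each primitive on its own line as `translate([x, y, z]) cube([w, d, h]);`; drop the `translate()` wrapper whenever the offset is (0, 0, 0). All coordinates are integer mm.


translate([445, 353, 0]) cube([78, 78, 455]);
translate([445, 1254, 0]) cube([78, 78, 455]);
translate([2363, 353, 0]) cube([78, 78, 455]);
translate([2363, 1254, 0]) cube([78, 78, 455]);
translate([523, 353, 275]) cube([1840, 33, 150]);
translate([523, 1299, 275]) cube([1840, 33, 150]);
translate([445, 431, 275]) cube([33, 823, 150]);
translate([2408, 431, 275]) cube([33, 823, 150]);
translate([667, 353, 425]) cube([67, 979, 22]);
translate([878, 353, 425]) cube([67, 979, 22]);
translate([1089, 353, 425]) cube([67, 979, 22]);
translate([1300, 353, 425]) cube([67, 979, 22]);
translate([1511, 353, 425]) cube([67, 979, 22]);
translate([1722, 353, 425]) cube([67, 979, 22]);
translate([1933, 353, 425]) cube([67, 979, 22]);
translate([2144, 353, 425]) cube([67, 979, 22]);


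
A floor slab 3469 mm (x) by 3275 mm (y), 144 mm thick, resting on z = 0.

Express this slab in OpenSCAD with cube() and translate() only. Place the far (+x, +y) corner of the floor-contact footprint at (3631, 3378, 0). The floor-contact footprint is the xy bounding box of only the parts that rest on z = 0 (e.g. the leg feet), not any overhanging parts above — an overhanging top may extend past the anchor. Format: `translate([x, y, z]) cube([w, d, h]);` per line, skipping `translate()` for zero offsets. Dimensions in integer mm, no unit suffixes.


translate([162, 103, 0]) cube([3469, 3275, 144]);


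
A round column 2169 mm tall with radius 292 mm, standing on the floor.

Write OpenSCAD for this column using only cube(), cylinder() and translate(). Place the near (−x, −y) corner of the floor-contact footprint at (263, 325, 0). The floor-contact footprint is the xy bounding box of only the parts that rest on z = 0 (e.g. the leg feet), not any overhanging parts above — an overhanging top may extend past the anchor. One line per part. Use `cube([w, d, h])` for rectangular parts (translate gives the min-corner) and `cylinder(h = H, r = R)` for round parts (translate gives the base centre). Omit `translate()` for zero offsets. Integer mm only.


translate([555, 617, 0]) cylinder(h = 2169, r = 292);


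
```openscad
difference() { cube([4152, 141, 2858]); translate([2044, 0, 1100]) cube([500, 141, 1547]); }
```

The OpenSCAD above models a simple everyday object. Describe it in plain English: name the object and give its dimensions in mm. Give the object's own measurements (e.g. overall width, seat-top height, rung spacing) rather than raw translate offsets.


A wall 4152 mm long (x), 141 mm thick (y), 2858 mm tall, with a rectangular window opening cut through it. The opening is 500 mm wide and 1547 mm tall; its sill is at z = 1100 mm and its near (−x) edge is 2044 mm from the wall's −x end. The opening passes through the full wall thickness.


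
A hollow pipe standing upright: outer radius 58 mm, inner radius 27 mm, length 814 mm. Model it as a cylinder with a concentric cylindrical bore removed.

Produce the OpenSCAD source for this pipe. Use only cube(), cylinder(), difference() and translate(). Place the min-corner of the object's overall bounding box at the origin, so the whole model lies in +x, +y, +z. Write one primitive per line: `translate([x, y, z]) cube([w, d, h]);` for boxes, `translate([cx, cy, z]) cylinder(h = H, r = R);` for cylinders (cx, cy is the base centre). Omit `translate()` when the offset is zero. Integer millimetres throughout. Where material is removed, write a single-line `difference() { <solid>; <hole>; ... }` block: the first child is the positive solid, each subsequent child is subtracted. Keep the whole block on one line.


difference() { translate([58, 58, 0]) cylinder(h = 814, r = 58); translate([58, 58, 0]) cylinder(h = 814, r = 27); }


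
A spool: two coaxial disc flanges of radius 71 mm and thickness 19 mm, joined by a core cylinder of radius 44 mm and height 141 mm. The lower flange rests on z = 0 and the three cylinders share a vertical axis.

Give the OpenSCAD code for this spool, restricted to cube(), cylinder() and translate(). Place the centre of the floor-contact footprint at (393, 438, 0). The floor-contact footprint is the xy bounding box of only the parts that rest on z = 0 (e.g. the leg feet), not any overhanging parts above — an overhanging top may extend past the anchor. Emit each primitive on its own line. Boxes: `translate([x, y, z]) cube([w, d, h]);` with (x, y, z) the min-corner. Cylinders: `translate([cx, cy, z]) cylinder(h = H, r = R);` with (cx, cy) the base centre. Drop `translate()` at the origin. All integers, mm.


translate([393, 438, 0]) cylinder(h = 19, r = 71);
translate([393, 438, 19]) cylinder(h = 141, r = 44);
translate([393, 438, 160]) cylinder(h = 19, r = 71);


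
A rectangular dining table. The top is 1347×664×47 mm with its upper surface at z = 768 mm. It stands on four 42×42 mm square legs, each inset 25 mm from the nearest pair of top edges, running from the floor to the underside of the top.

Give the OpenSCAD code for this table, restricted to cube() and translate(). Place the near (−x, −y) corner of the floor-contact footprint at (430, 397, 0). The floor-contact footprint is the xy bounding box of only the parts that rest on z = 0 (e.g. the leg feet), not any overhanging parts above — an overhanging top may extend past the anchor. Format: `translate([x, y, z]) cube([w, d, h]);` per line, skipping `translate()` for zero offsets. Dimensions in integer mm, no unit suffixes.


translate([405, 372, 721]) cube([1347, 664, 47]);
translate([430, 397, 0]) cube([42, 42, 721]);
translate([1685, 397, 0]) cube([42, 42, 721]);
translate([430, 969, 0]) cube([42, 42, 721]);
translate([1685, 969, 0]) cube([42, 42, 721]);


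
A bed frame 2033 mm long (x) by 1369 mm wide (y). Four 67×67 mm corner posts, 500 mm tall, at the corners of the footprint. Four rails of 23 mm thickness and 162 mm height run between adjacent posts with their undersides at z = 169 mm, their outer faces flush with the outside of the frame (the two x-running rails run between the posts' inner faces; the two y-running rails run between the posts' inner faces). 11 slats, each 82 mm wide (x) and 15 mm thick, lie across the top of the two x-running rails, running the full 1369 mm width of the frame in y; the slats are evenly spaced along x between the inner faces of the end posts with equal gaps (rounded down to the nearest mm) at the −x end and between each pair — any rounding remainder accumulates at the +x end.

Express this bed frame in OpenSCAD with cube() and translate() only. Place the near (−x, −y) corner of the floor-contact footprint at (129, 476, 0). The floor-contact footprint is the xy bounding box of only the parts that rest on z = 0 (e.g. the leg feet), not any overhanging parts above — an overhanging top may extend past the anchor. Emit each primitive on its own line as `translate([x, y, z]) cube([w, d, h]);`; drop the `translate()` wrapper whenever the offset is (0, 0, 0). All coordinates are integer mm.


// slat z = rail_z + rail_h = 169 + 162 = 331
// slat gap = ⌊(1899 − 11·82) / 12⌋ = 83
translate([129, 476, 0]) cube([67, 67, 500]);
translate([129, 1778, 0]) cube([67, 67, 500]);
translate([2095, 476, 0]) cube([67, 67, 500]);
translate([2095, 1778, 0]) cube([67, 67, 500]);
translate([196, 476, 169]) cube([1899, 23, 162]);
translate([196, 1822, 169]) cube([1899, 23, 162]);
translate([129, 543, 169]) cube([23, 1235, 162]);
translate([2139, 543, 169]) cube([23, 1235, 162]);
translate([279, 476, 331]) cube([82, 1369, 15]);
translate([444, 476, 331]) cube([82, 1369, 15]);
translate([609, 476, 331]) cube([82, 1369, 15]);
translate([774, 476, 331]) cube([82, 1369, 15]);
translate([939, 476, 331]) cube([82, 1369, 15]);
translate([1104, 476, 331]) cube([82, 1369, 15]);
translate([1269, 476, 331]) cube([82, 1369, 15]);
translate([1434, 476, 331]) cube([82, 1369, 15]);
translate([1599, 476, 331]) cube([82, 1369, 15]);
translate([1764, 476, 331]) cube([82, 1369, 15]);
translate([1929, 476, 331]) cube([82, 1369, 15]);


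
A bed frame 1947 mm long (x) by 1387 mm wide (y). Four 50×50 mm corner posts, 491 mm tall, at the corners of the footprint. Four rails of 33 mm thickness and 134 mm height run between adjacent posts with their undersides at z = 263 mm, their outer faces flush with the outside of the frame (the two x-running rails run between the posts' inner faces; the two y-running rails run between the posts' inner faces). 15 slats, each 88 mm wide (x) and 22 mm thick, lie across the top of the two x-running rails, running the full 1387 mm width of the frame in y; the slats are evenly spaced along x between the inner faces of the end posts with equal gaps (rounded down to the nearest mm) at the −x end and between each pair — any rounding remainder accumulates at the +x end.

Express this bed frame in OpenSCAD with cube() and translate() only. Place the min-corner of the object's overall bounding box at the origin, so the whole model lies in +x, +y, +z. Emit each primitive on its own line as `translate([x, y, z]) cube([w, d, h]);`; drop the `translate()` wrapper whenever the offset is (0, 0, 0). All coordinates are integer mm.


cube([50, 50, 491]);
translate([0, 1337, 0]) cube([50, 50, 491]);
translate([1897, 0, 0]) cube([50, 50, 491]);
translate([1897, 1337, 0]) cube([50, 50, 491]);
translate([50, 0, 263]) cube([1847, 33, 134]);
translate([50, 1354, 263]) cube([1847, 33, 134]);
translate([0, 50, 263]) cube([33, 1287, 134]);
translate([1914, 50, 263]) cube([33, 1287, 134]);
translate([82, 0, 397]) cube([88, 1387, 22]);
translate([202, 0, 397]) cube([88, 1387, 22]);
translate([322, 0, 397]) cube([88, 1387, 22]);
translate([442, 0, 397]) cube([88, 1387, 22]);
translate([562, 0, 397]) cube([88, 1387, 22]);
translate([682, 0, 397]) cube([88, 1387, 22]);
translate([802, 0, 397]) cube([88, 1387, 22]);
translate([922, 0, 397]) cube([88, 1387, 22]);
translate([1042, 0, 397]) cube([88, 1387, 22]);
translate([1162, 0, 397]) cube([88, 1387, 22]);
translate([1282, 0, 397]) cube([88, 1387, 22]);
translate([1402, 0, 397]) cube([88, 1387, 22]);
translate([1522, 0, 397]) cube([88, 1387, 22]);
translate([1642, 0, 397]) cube([88, 1387, 22]);
translate([1762, 0, 397]) cube([88, 1387, 22]);


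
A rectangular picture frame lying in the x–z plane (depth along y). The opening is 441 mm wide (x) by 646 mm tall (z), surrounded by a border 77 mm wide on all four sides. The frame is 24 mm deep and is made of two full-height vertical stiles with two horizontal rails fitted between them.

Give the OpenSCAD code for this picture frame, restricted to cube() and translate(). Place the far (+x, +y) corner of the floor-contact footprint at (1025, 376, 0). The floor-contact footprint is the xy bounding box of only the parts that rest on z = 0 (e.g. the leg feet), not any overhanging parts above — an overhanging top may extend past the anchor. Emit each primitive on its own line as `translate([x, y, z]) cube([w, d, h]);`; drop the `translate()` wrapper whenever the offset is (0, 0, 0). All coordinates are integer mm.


translate([430, 352, 0]) cube([77, 24, 800]);
translate([948, 352, 0]) cube([77, 24, 800]);
translate([507, 352, 0]) cube([441, 24, 77]);
translate([507, 352, 723]) cube([441, 24, 77]);


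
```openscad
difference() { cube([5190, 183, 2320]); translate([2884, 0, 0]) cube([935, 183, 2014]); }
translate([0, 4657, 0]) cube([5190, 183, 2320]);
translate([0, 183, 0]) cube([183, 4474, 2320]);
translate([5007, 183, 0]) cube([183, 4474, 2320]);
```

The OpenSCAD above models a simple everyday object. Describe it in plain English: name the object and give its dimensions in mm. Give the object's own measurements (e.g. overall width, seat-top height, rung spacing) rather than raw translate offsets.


A single room: four walls, each 2320 mm tall and 183 mm thick, enclosing an outside footprint 5190×4840 mm (x × y), no floor or roof. The front and back walls (−y and +y sides) run the full x-width; the side walls fit between their inner faces. A door opening 935 mm wide and 2014 mm tall is cut through the front wall from the floor up, its −x edge 2884 mm from the wall's −x end.


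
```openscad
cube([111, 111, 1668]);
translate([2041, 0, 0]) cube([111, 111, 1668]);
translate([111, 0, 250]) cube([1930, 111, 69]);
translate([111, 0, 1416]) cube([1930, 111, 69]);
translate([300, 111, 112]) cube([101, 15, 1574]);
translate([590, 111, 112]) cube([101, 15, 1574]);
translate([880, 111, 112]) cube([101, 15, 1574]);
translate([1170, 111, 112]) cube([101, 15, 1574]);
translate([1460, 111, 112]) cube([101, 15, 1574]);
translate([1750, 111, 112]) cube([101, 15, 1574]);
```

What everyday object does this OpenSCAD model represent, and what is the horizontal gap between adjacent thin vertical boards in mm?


A fence section. The picket gap is 189 mm.

Two posts, two rails, 6 pickets — a fence section. Span 1930 mm holds 6 pickets of 101 mm with 7 equal gaps: ⌊(1930 − 6·101) / 7⌋ = 189 mm.


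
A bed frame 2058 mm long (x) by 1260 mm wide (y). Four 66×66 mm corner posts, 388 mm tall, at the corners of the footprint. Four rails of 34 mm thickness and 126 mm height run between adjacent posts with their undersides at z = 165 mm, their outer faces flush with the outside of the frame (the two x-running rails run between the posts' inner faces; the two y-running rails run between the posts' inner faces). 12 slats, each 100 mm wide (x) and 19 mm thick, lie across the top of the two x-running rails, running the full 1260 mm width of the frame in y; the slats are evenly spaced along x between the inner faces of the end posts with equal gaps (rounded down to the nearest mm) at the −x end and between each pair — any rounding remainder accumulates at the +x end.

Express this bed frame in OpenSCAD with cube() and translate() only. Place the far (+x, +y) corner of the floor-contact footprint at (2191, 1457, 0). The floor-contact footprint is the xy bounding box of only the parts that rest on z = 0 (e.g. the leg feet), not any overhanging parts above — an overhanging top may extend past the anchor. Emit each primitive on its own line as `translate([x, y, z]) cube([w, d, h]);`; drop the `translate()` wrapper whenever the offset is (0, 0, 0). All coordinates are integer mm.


// slat z = rail_z + rail_h = 165 + 126 = 291
// slat gap = ⌊(1926 − 12·100) / 13⌋ = 55
translate([133, 197, 0]) cube([66, 66, 388]);
translate([133, 1391, 0]) cube([66, 66, 388]);
translate([2125, 197, 0]) cube([66, 66, 388]);
translate([2125, 1391, 0]) cube([66, 66, 388]);
translate([199, 197, 165]) cube([1926, 34, 126]);
translate([199, 1423, 165]) cube([1926, 34, 126]);
translate([133, 263, 165]) cube([34, 1128, 126]);
translate([2157, 263, 165]) cube([34, 1128, 126]);
translate([254, 197, 291]) cube([100, 1260, 19]);
translate([409, 197, 291]) cube([100, 1260, 19]);
translate([564, 197, 291]) cube([100, 1260, 19]);
translate([719, 197, 291]) cube([100, 1260, 19]);
translate([874, 197, 291]) cube([100, 1260, 19]);
translate([1029, 197, 291]) cube([100, 1260, 19]);
translate([1184, 197, 291]) cube([100, 1260, 19]);
translate([1339, 197, 291]) cube([100, 1260, 19]);
translate([1494, 197, 291]) cube([100, 1260, 19]);
translate([1649, 197, 291]) cube([100, 1260, 19]);
translate([1804, 197, 291]) cube([100, 1260, 19]);
translate([1959, 197, 291]) cube([100, 1260, 19]);


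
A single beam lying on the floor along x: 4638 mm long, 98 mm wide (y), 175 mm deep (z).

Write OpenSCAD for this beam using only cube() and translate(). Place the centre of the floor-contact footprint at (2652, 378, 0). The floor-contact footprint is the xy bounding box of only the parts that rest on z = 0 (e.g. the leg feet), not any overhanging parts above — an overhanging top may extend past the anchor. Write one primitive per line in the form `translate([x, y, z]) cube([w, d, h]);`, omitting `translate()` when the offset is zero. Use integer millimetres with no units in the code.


translate([333, 329, 0]) cube([4638, 98, 175]);


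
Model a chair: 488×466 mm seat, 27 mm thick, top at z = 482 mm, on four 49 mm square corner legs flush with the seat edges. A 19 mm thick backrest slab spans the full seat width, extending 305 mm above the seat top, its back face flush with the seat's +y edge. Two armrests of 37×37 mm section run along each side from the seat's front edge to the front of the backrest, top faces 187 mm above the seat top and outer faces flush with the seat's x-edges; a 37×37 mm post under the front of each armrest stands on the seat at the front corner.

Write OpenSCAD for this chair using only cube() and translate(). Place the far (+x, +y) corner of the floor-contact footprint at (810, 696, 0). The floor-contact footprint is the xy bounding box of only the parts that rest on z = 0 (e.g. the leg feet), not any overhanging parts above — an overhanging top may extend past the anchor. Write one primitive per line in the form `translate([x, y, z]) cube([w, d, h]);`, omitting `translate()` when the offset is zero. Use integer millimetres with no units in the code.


// leg_h = 482 - 27 = 455
// arm post h = 187 - 37 = 150
translate([322, 230, 455]) cube([488, 466, 27]);
translate([322, 230, 0]) cube([49, 49, 455]);
translate([761, 230, 0]) cube([49, 49, 455]);
translate([322, 647, 0]) cube([49, 49, 455]);
translate([761, 647, 0]) cube([49, 49, 455]);
translate([322, 677, 482]) cube([488, 19, 305]);
translate([322, 230, 632]) cube([37, 447, 37]);
translate([773, 230, 632]) cube([37, 447, 37]);
translate([322, 230, 482]) cube([37, 37, 150]);
translate([773, 230, 482]) cube([37, 37, 150]);


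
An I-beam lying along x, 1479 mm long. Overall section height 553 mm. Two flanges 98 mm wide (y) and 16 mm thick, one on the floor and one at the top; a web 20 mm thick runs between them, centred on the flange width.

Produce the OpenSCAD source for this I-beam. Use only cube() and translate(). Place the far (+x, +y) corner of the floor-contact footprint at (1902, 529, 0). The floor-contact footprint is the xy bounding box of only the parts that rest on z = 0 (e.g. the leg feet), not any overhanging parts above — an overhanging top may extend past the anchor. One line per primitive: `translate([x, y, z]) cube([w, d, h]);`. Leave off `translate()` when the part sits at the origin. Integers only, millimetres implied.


translate([423, 431, 0]) cube([1479, 98, 16]);
translate([423, 470, 16]) cube([1479, 20, 521]);
translate([423, 431, 537]) cube([1479, 98, 16]);


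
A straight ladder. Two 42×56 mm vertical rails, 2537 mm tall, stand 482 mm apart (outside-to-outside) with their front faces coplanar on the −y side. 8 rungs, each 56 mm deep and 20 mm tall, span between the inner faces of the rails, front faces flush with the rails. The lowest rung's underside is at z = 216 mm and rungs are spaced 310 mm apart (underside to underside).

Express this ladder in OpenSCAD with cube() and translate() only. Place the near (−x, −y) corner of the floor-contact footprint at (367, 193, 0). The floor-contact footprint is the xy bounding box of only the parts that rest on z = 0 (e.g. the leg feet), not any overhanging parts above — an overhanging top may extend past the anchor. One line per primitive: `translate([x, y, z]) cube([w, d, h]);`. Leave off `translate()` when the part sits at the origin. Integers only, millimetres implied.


// rung span = 482 - 2*42 = 398
// rung[k] z = 216 + k*310
translate([367, 193, 0]) cube([42, 56, 2537]);
translate([807, 193, 0]) cube([42, 56, 2537]);
translate([409, 193, 216]) cube([398, 56, 20]);
translate([409, 193, 526]) cube([398, 56, 20]);
translate([409, 193, 836]) cube([398, 56, 20]);
translate([409, 193, 1146]) cube([398, 56, 20]);
translate([409, 193, 1456]) cube([398, 56, 20]);
translate([409, 193, 1766]) cube([398, 56, 20]);
translate([409, 193, 2076]) cube([398, 56, 20]);
translate([409, 193, 2386]) cube([398, 56, 20]);
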